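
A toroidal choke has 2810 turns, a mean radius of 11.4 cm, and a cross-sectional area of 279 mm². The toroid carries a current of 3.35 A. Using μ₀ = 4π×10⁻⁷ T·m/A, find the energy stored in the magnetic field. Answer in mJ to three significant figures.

U ≈ 21.7 mJ

L = μ₀N²A/(2πR) = (4π×10⁻⁷)(2810)²(2.790×10^-4)/(2π×0.114) = 3.8649×10^-3 H.
U = ½LI² = ½(3.8649×10^-3)(3.35)² = 2.169×10^-2 J.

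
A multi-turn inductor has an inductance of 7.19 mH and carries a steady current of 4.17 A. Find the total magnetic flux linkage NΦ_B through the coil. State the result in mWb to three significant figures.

NΦ_B ≈ 30.0 mWb

From L = NΦ_B/I, the flux linkage is NΦ_B = LI.
NΦ_B = (7.190×10^-3 H)(4.17 A) = 2.998×10^-2 Wb.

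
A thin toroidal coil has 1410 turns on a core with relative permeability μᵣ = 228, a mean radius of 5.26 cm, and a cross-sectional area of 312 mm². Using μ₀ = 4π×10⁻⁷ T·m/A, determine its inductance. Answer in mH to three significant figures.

L ≈ 538 mH

For a thin toroid, L = μ₀μᵣN²A/(2πR).
L = (4π×10⁻⁷)(228)(1410)²(3.120×10^-4) / (2π×5.260×10^-2 m) = 0.5377 H.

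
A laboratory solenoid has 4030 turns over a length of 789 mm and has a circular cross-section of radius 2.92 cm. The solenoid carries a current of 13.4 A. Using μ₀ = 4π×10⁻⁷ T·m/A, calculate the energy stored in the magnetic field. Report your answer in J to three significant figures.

A = πr² = π(2.920×10^-2 m)² = 2.679×10^-3 m².
L = μ₀N²A/ℓ = (4π×10⁻⁷)(4030)²(2.679×10^-3)/(0.789) = 6.929×10^-2 H.
U = ½LI² = ½(6.929×10^-2)(13.4)² = 6.221 J.

U ≈ 6.22 J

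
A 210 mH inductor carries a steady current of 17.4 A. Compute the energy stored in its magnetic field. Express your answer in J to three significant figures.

Stored magnetic energy: U = ½LI².
U = ½(0.21 H)(17.4 A)² = 31.79 J.

U ≈ 31.8 J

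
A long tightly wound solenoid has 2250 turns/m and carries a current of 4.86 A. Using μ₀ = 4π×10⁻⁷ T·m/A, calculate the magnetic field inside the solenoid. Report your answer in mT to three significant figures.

Inside a long solenoid, B = μ₀nI.
B = (4π×10⁻⁷)(2.250×10^3 m⁻¹)(4.86 A) = 1.374×10^-2 T.

B ≈ 13.7 mT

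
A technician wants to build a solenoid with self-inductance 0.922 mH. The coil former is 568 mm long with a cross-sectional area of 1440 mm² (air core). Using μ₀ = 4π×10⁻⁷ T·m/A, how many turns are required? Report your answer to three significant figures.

A = 1440 mm² = 1.440×10^-3 m².
From L = μ₀N²A/ℓ, N = √(Lℓ / (μ₀A)).
N = √[(9.220×10^-4)(0.568) / ((4π×10⁻⁷)×1.440×10^-3)] = √(2.894×10^5) ≈ 538.0.

N ≈ 538 turns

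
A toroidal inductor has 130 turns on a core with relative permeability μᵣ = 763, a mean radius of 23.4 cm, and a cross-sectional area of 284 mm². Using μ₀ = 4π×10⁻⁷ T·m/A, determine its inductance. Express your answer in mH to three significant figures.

For a thin toroid, L = μ₀μᵣN²A/(2πR).
L = (4π×10⁻⁷)(763)(130)²(2.840×10^-4) / (2π×0.234 m) = 3.130×10^-3 H.

L ≈ 3.13 mH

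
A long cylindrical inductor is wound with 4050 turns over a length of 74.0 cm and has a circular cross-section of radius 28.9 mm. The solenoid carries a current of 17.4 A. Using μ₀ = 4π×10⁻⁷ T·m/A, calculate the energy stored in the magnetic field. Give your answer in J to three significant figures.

U ≈ 11.1 J

A = πr² = π(2.890×10^-2 m)² = 2.624×10^-3 m².
L = μ₀N²A/ℓ = (4π×10⁻⁷)(4050)²(2.624×10^-3)/(0.74) = 7.309×10^-2 H.
U = ½LI² = ½(7.309×10^-2)(17.4)² = 11.06 J.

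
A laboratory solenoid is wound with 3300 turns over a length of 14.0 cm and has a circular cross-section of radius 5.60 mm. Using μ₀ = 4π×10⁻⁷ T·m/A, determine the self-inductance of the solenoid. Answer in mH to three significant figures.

A = πr² = π(5.600×10^-3 m)² = 9.852×10^-5 m².
For a long solenoid, L = μ₀N²A/ℓ.
L = (4π×10⁻⁷)(3300)²(9.852×10^-5)/(0.14 m) = 9.630×10^-3 H.

L ≈ 9.63 mH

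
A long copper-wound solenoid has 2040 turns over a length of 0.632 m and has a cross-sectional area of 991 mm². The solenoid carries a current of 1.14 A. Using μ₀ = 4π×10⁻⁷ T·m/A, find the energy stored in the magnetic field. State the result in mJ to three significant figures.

U ≈ 5.33 mJ

A = 991 mm² = 9.910×10^-4 m².
L = μ₀N²A/ℓ = (4π×10⁻⁷)(2040)²(9.910×10^-4)/(0.632) = 8.200×10^-3 H.
U = ½LI² = ½(8.200×10^-3)(1.14)² = 5.329×10^-3 J.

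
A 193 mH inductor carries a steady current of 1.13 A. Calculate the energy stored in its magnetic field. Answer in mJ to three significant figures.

U ≈ 123 mJ

Stored magnetic energy: U = ½LI².
U = ½(0.193 H)(1.13 A)² = 0.1232 J.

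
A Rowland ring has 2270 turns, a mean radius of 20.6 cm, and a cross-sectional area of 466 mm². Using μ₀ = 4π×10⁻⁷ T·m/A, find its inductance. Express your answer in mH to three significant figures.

L ≈ 2.33 mH

For a thin toroid, L = μ₀N²A/(2πR).
L = (4π×10⁻⁷)(2270)²(4.660×10^-4) / (2π×0.206 m) = 2.331×10^-3 H.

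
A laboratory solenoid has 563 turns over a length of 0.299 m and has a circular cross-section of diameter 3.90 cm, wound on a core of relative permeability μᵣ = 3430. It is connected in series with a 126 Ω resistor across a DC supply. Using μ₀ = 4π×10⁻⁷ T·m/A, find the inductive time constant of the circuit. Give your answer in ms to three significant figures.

A = π(d/2)² = π(1.950×10^-2 m)² = 1.1946×10^-3 m².
L = μ₀μᵣN²A/ℓ = (4π×10⁻⁷)(3430)(563)²(1.1946×10^-3)/(0.299) = 5.458 H.
τ = L/R = (5.458)/(126) = 4.332×10^-2 s.

τ ≈ 43.3 ms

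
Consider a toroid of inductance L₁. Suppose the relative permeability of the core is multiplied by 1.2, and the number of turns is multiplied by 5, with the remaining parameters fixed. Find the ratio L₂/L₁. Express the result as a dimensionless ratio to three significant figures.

For a toroid, L ∝ μᵣN²A/R.
L₂/L₁ = (1.2) × (5)^2 = 30.0.

L₂/L₁ = 30.0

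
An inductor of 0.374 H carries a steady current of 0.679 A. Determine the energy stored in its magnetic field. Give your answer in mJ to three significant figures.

U ≈ 86.2 mJ

Stored magnetic energy: U = ½LI².
U = ½(0.374 H)(0.679 A)² = 8.621×10^-2 J.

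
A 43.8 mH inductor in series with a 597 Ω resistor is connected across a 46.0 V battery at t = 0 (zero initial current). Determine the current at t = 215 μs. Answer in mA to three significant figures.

τ = L/R = 4.380×10^-2/597 = 7.337×10^-5 s; final current I_∞ = ε/R = 46.0/597 = 7.705×10^-2 A.
I(t) = I_∞(1 − e^(−t/τ)) with t/τ = 2.930.
I = (7.705×10^-2)(1 − e^(−2.930)) = 7.294×10^-2 A.

I ≈ 72.9 mA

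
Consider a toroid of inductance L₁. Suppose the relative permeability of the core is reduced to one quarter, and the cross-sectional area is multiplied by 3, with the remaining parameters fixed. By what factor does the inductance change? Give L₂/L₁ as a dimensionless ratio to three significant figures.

L₂/L₁ = 0.750

For a toroid, L ∝ μᵣN²A/R.
L₂/L₁ = (0.25) × (3) = 0.750.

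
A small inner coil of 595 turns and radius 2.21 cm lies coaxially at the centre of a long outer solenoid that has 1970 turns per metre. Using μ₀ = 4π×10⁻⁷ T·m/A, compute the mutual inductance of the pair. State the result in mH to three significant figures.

M ≈ 2.26 mH

The outer solenoid produces a uniform field B₁ = μ₀n₁I₁ across the inner coil,
so the flux linkage is N₂Φ = N₂B₁A₂ = μ₀n₁N₂A₂·I₁, giving M = μ₀n₁N₂A₂.
A₂ = πr² = π(2.210×10^-2 m)² = 1.534×10^-3 m².
M = (4π×10⁻⁷)(1970)(595)(1.534×10^-3) = 2.260×10^-3 H.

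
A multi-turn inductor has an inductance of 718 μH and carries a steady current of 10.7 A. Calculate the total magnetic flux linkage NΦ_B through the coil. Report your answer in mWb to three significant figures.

NΦ_B ≈ 7.68 mWb

From L = NΦ_B/I, the flux linkage is NΦ_B = LI.
NΦ_B = (7.180×10^-4 H)(10.7 A) = 7.683×10^-3 Wb.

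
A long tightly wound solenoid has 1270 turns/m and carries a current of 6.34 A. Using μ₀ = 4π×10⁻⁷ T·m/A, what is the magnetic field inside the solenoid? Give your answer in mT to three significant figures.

B ≈ 10.1 mT

Inside a long solenoid, B = μ₀nI.
B = (4π×10⁻⁷)(1.270×10^3 m⁻¹)(6.34 A) = 1.012×10^-2 T.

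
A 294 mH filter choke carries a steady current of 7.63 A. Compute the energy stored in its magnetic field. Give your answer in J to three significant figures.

U ≈ 8.56 J

Stored magnetic energy: U = ½LI².
U = ½(0.294 H)(7.63 A)² = 8.558 J.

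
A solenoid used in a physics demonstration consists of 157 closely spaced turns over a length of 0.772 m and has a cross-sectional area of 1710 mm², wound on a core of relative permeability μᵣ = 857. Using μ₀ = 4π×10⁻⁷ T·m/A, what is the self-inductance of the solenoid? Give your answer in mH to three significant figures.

L ≈ 58.8 mH

A = 1710 mm² = 1.710×10^-3 m².
For a long solenoid, L = μ₀μᵣN²A/ℓ.
L = (4π×10⁻⁷)(857)(157)²(1.710×10^-3)/(0.772 m) = 5.880×10^-2 H.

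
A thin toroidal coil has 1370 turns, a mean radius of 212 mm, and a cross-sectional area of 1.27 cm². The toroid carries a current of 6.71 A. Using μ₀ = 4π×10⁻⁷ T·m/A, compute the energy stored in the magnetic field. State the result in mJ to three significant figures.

U ≈ 5.06 mJ

L = μ₀N²A/(2πR) = (4π×10⁻⁷)(1370)²(1.270×10^-4)/(2π×0.212) = 2.249×10^-4 H.
U = ½LI² = ½(2.249×10^-4)(6.71)² = 5.062×10^-3 J.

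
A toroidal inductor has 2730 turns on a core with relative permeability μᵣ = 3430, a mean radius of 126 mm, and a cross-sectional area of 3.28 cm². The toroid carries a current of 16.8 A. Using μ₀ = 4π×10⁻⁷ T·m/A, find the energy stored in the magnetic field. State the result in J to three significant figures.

L = μ₀μᵣN²A/(2πR) = (4π×10⁻⁷)(3430)(2730)²(3.280×10^-4)/(2π×0.126) = 13.31 H.
U = ½LI² = ½(13.31)(16.8)² = 1.878×10^3 J.

U ≈ 1880 J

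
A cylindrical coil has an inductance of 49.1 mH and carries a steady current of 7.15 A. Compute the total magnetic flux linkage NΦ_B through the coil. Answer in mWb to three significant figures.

From L = NΦ_B/I, the flux linkage is NΦ_B = LI.
NΦ_B = (4.910×10^-2 H)(7.15 A) = 0.3511 Wb.

NΦ_B ≈ 351 mWb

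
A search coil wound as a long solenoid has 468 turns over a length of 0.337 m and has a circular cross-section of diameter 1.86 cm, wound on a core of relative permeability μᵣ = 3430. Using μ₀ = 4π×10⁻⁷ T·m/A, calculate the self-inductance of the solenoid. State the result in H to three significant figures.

L ≈ 0.761 H

A = π(d/2)² = π(9.300×10^-3 m)² = 2.717×10^-4 m².
For a long solenoid, L = μ₀μᵣN²A/ℓ.
L = (4π×10⁻⁷)(3430)(468)²(2.717×10^-4)/(0.337 m) = 0.7612 H.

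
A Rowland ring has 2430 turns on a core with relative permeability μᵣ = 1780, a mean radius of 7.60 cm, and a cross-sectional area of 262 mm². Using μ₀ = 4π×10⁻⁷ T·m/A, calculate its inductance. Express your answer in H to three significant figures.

For a thin toroid, L = μ₀μᵣN²A/(2πR).
L = (4π×10⁻⁷)(1780)(2430)²(2.620×10^-4) / (2π×7.600×10^-2 m) = 7.247 H.

L ≈ 7.25 H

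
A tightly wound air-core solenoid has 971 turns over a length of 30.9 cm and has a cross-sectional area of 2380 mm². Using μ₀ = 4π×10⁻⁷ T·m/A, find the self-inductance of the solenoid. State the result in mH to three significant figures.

A = 2380 mm² = 2.380×10^-3 m².
For a long solenoid, L = μ₀N²A/ℓ.
L = (4π×10⁻⁷)(971)²(2.380×10^-3)/(0.309 m) = 9.126×10^-3 H.

L ≈ 9.13 mH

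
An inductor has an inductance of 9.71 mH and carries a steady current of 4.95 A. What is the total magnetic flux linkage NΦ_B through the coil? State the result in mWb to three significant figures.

NΦ_B ≈ 48.1 mWb

From L = NΦ_B/I, the flux linkage is NΦ_B = LI.
NΦ_B = (9.710×10^-3 H)(4.95 A) = 4.806×10^-2 Wb.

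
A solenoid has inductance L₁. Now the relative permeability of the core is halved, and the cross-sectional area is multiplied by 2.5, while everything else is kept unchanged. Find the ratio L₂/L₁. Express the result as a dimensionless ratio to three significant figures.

For a solenoid, L ∝ μᵣN²A/ℓ.
L₂/L₁ = (0.5) × (2.5) = 1.25.

L₂/L₁ = 1.25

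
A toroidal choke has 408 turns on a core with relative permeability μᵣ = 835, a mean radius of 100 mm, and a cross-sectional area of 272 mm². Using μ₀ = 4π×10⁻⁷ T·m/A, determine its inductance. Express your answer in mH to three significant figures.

L ≈ 75.6 mH

For a thin toroid, L = μ₀μᵣN²A/(2πR).
L = (4π×10⁻⁷)(835)(408)²(2.720×10^-4) / (2π×0.1 m) = 7.561×10^-2 H.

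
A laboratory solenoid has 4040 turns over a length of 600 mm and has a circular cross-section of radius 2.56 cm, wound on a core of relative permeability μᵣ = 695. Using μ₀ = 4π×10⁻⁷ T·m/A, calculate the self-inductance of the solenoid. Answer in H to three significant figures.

L ≈ 48.9 H

A = πr² = π(2.560×10^-2 m)² = 2.059×10^-3 m².
For a long solenoid, L = μ₀μᵣN²A/ℓ.
L = (4π×10⁻⁷)(695)(4040)²(2.059×10^-3)/(0.6 m) = 48.91 H.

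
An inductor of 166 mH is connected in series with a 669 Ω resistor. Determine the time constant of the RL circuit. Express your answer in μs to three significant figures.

τ ≈ 248 μs

τ = L/R = (0.166 H)/(669 Ω) = 2.481×10^-4 s.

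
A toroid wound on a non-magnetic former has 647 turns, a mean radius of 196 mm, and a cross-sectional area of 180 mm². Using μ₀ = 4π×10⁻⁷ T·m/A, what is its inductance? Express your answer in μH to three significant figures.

L ≈ 76.9 μH

For a thin toroid, L = μ₀N²A/(2πR).
L = (4π×10⁻⁷)(647)²(1.800×10^-4) / (2π×0.196 m) = 7.689×10^-5 H.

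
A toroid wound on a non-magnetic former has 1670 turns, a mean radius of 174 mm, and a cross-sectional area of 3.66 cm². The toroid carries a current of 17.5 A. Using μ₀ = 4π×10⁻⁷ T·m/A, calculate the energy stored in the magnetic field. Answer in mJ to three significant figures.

U ≈ 180 mJ

L = μ₀N²A/(2πR) = (4π×10⁻⁷)(1670)²(3.660×10^-4)/(2π×0.174) = 1.173×10^-3 H.
U = ½LI² = ½(1.173×10^-3)(17.5)² = 0.1797 J.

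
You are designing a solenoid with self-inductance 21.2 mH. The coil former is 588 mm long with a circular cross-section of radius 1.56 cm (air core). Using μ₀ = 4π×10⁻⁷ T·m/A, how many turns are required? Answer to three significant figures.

N ≈ 3600 turns

A = πr² = π(1.560×10^-2 m)² = 7.645×10^-4 m².
From L = μ₀N²A/ℓ, N = √(Lℓ / (μ₀A)).
N = √[(2.120×10^-2)(0.588) / ((4π×10⁻⁷)×7.645×10^-4)] = √(1.297×10^7) ≈ 3602.1.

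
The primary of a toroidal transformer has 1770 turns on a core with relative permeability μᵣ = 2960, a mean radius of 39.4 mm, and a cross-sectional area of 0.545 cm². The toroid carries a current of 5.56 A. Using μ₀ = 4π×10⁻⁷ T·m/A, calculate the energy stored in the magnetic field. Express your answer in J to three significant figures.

L = μ₀μᵣN²A/(2πR) = (4π×10⁻⁷)(2960)(1770)²(5.450×10^-5)/(2π×3.940×10^-2) = 2.565 H.
U = ½LI² = ½(2.565)(5.56)² = 39.65 J.

U ≈ 39.7 J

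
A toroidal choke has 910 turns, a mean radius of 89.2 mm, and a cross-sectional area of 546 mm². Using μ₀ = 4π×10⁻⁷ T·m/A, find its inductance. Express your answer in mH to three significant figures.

L ≈ 1.01 mH

For a thin toroid, L = μ₀N²A/(2πR).
L = (4π×10⁻⁷)(910)²(5.460×10^-4) / (2π×8.920×10^-2 m) = 1.014×10^-3 H.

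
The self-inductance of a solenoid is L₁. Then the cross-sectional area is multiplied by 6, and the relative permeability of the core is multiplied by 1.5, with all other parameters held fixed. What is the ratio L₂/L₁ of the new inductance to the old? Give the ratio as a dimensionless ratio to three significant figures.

For a solenoid, L ∝ μᵣN²A/ℓ.
L₂/L₁ = (6) × (1.5) = 9.00.

L₂/L₁ = 9.00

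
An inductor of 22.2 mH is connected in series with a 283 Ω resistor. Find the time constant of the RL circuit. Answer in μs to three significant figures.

τ ≈ 78.4 μs

τ = L/R = (2.220×10^-2 H)/(283 Ω) = 7.8445×10^-5 s.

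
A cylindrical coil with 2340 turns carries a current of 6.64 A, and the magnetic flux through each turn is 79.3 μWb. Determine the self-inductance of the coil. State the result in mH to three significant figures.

Self-inductance is defined by L = NΦ_B/I (flux linkage over current).
L = (2340)(7.930×10^-5 Wb)/(6.64 A) = 2.7946×10^-2 H.

L ≈ 27.9 mH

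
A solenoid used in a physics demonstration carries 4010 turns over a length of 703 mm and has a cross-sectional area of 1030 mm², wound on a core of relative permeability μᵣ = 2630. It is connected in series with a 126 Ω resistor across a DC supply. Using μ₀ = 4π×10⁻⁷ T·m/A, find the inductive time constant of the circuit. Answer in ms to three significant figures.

τ ≈ 618 ms

A = 1030 mm² = 1.030×10^-3 m².
L = μ₀μᵣN²A/ℓ = (4π×10⁻⁷)(2630)(4010)²(1.030×10^-3)/(0.703) = 77.86 H.
τ = L/R = (77.86)/(126) = 0.618 s.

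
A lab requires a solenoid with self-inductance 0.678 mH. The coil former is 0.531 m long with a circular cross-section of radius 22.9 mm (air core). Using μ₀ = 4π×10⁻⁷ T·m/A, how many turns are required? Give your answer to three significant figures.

N ≈ 417 turns

A = πr² = π(2.290×10^-2 m)² = 1.647×10^-3 m².
From L = μ₀N²A/ℓ, N = √(Lℓ / (μ₀A)).
N = √[(6.780×10^-4)(0.531) / ((4π×10⁻⁷)×1.647×10^-3)] = √(1.739×10^5) ≈ 417.0.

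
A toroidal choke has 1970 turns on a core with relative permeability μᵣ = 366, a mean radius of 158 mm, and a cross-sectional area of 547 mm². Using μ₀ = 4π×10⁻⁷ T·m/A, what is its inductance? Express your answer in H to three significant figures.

L ≈ 0.983 H

For a thin toroid, L = μ₀μᵣN²A/(2πR).
L = (4π×10⁻⁷)(366)(1970)²(5.470×10^-4) / (2π×0.158 m) = 0.983499 H.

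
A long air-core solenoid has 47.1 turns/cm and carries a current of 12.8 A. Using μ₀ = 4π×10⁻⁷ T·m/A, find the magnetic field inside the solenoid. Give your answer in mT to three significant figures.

B ≈ 75.8 mT

Inside a long solenoid, B = μ₀nI.
B = (4π×10⁻⁷)(4.710×10^3 m⁻¹)(12.8 A) = 7.576×10^-2 T.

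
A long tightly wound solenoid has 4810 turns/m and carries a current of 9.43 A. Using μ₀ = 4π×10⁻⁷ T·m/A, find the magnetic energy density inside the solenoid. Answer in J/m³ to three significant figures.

B = μ₀nI = (4π×10⁻⁷)(4.810×10^3)(9.43) = 5.700×10^-2 T.
u = B²/(2μ₀) = (5.700×10^-2)²/(2×4π×10⁻⁷) = 1.293×10^3 J/m³.

u ≈ 1290 J/m³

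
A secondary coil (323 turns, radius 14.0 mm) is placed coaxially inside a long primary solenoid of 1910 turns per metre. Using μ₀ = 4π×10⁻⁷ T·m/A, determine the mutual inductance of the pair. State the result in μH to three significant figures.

M ≈ 477 μH

The outer solenoid produces a uniform field B₁ = μ₀n₁I₁ across the inner coil,
so the flux linkage is N₂Φ = N₂B₁A₂ = μ₀n₁N₂A₂·I₁, giving M = μ₀n₁N₂A₂.
A₂ = πr² = π(1.400×10^-2 m)² = 6.158×10^-4 m².
M = (4π×10⁻⁷)(1910)(323)(6.158×10^-4) = 4.774×10^-4 H.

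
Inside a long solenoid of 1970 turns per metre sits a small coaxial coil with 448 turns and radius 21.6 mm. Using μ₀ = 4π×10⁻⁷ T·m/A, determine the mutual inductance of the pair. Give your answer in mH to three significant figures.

The outer solenoid produces a uniform field B₁ = μ₀n₁I₁ across the inner coil,
so the flux linkage is N₂Φ = N₂B₁A₂ = μ₀n₁N₂A₂·I₁, giving M = μ₀n₁N₂A₂.
A₂ = πr² = π(2.160×10^-2 m)² = 1.466×10^-3 m².
M = (4π×10⁻⁷)(1970)(448)(1.466×10^-3) = 1.626×10^-3 H.

M ≈ 1.63 mH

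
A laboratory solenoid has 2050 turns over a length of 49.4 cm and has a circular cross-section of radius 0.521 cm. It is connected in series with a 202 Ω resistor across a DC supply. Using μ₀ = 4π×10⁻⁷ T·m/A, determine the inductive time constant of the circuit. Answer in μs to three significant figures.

A = πr² = π(5.210×10^-3 m)² = 8.528×10^-5 m².
L = μ₀N²A/ℓ = (4π×10⁻⁷)(2050)²(8.528×10^-5)/(0.494) = 9.116×10^-4 H.
τ = L/R = (9.116×10^-4)/(202) = 4.513×10^-6 s.

τ ≈ 4.51 μs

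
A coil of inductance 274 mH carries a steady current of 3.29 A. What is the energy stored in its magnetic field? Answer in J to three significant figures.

Stored magnetic energy: U = ½LI².
U = ½(0.274 H)(3.29 A)² = 1.483 J.

U ≈ 1.48 J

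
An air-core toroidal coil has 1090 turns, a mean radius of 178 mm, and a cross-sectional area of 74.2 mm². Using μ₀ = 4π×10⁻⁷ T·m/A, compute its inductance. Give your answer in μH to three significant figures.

For a thin toroid, L = μ₀N²A/(2πR).
L = (4π×10⁻⁷)(1090)²(7.420×10^-5) / (2π×0.178 m) = 9.905×10^-5 H.

L ≈ 99.1 μH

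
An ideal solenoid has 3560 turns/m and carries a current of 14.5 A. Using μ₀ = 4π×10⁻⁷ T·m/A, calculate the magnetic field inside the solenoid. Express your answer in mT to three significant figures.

B ≈ 64.9 mT

Inside a long solenoid, B = μ₀nI.
B = (4π×10⁻⁷)(3.560×10^3 m⁻¹)(14.5 A) = 6.487×10^-2 T.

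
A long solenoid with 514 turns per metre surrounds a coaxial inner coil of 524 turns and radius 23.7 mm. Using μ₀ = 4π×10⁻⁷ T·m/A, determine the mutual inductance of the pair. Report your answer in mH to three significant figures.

The outer solenoid produces a uniform field B₁ = μ₀n₁I₁ across the inner coil,
so the flux linkage is N₂Φ = N₂B₁A₂ = μ₀n₁N₂A₂·I₁, giving M = μ₀n₁N₂A₂.
A₂ = πr² = π(2.370×10^-2 m)² = 1.7646×10^-3 m².
M = (4π×10⁻⁷)(514)(524)(1.7646×10^-3) = 5.972×10^-4 H.

M ≈ 0.597 mH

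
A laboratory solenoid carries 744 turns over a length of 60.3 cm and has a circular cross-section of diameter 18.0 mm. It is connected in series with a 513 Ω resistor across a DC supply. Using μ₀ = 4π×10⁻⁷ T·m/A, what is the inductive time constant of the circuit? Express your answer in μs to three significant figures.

τ ≈ 0.572 μs

A = π(d/2)² = π(9.000×10^-3 m)² = 2.5447×10^-4 m².
L = μ₀N²A/ℓ = (4π×10⁻⁷)(744)²(2.5447×10^-4)/(0.603) = 2.935×10^-4 H.
τ = L/R = (2.935×10^-4)/(513) = 5.722×10^-7 s.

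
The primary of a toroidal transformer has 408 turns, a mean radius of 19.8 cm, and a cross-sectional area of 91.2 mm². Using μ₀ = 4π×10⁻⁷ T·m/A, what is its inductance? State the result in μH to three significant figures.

L ≈ 15.3 μH

For a thin toroid, L = μ₀N²A/(2πR).
L = (4π×10⁻⁷)(408)²(9.120×10^-5) / (2π×0.198 m) = 1.533×10^-5 H.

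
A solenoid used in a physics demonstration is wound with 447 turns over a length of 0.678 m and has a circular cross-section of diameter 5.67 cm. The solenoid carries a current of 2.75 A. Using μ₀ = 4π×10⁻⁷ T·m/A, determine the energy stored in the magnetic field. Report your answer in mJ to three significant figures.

U ≈ 3.54 mJ

A = π(d/2)² = π(2.835×10^-2 m)² = 2.52497×10^-3 m².
L = μ₀N²A/ℓ = (4π×10⁻⁷)(447)²(2.52497×10^-3)/(0.678) = 9.351×10^-4 H.
U = ½LI² = ½(9.351×10^-4)(2.75)² = 3.536×10^-3 J.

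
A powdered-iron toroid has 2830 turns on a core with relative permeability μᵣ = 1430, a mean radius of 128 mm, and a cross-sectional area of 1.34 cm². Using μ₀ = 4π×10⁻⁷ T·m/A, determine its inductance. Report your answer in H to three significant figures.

L ≈ 2.40 H

For a thin toroid, L = μ₀μᵣN²A/(2πR).
L = (4π×10⁻⁷)(1430)(2830)²(1.340×10^-4) / (2π×0.128 m) = 2.398 H.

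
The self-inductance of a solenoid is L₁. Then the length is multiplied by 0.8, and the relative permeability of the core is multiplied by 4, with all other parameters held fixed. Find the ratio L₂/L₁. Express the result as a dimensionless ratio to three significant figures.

L₂/L₁ = 5.00

For a solenoid, L ∝ μᵣN²A/ℓ.
L₂/L₁ = (0.8)^-1 × (4) = 5.00.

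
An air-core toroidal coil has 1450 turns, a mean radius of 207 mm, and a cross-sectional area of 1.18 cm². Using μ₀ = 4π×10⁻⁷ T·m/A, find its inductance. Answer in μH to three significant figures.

L ≈ 240 μH

For a thin toroid, L = μ₀N²A/(2πR).
L = (4π×10⁻⁷)(1450)²(1.180×10^-4) / (2π×0.207 m) = 2.397×10^-4 H.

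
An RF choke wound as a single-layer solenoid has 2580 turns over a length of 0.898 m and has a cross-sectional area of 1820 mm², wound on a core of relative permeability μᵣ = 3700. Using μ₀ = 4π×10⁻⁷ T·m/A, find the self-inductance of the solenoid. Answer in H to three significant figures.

A = 1820 mm² = 1.820×10^-3 m².
For a long solenoid, L = μ₀μᵣN²A/ℓ.
L = (4π×10⁻⁷)(3700)(2580)²(1.820×10^-3)/(0.898 m) = 62.73 H.

L ≈ 62.7 H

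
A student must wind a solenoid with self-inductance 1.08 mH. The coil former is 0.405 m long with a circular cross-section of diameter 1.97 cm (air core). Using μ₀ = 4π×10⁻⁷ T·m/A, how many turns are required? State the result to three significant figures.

N ≈ 1070 turns

A = π(d/2)² = π(9.850×10^-3 m)² = 3.048×10^-4 m².
From L = μ₀N²A/ℓ, N = √(Lℓ / (μ₀A)).
N = √[(1.080×10^-3)(0.405) / ((4π×10⁻⁷)×3.048×10^-4)] = √(1.142×10^6) ≈ 1068.6.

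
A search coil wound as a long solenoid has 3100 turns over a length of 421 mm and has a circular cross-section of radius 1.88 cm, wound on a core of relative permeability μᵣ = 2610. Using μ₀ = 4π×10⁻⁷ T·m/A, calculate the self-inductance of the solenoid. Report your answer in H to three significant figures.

A = πr² = π(1.880×10^-2 m)² = 1.110×10^-3 m².
For a long solenoid, L = μ₀μᵣN²A/ℓ.
L = (4π×10⁻⁷)(2610)(3100)²(1.110×10^-3)/(0.421 m) = 83.13 H.

L ≈ 83.1 H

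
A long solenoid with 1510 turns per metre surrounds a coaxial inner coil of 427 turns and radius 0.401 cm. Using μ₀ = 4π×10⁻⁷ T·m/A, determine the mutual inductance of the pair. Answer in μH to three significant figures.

M ≈ 40.9 μH

The outer solenoid produces a uniform field B₁ = μ₀n₁I₁ across the inner coil,
so the flux linkage is N₂Φ = N₂B₁A₂ = μ₀n₁N₂A₂·I₁, giving M = μ₀n₁N₂A₂.
A₂ = πr² = π(4.010×10^-3 m)² = 5.052×10^-5 m².
M = (4π×10⁻⁷)(1510)(427)(5.052×10^-5) = 4.093×10^-5 H.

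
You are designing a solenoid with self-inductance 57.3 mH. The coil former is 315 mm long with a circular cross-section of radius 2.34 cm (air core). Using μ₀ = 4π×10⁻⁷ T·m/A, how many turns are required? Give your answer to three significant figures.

A = πr² = π(2.340×10^-2 m)² = 1.720×10^-3 m².
From L = μ₀N²A/ℓ, N = √(Lℓ / (μ₀A)).
N = √[(5.730×10^-2)(0.315) / ((4π×10⁻⁷)×1.720×10^-3)] = √(8.350×10^6) ≈ 2889.6.

N ≈ 2890 turns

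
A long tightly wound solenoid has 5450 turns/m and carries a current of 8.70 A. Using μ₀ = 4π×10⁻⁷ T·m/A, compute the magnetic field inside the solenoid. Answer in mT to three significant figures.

B ≈ 59.6 mT

Inside a long solenoid, B = μ₀nI.
B = (4π×10⁻⁷)(5.450×10^3 m⁻¹)(8.70 A) = 5.958×10^-2 T.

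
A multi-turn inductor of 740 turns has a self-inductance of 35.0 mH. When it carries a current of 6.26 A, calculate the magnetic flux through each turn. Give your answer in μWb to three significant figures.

From L = NΦ_B/I, the flux per turn is Φ_B = LI/N.
Φ_B = (3.500×10^-2 H)(6.26 A)/740 = 2.961×10^-4 Wb.

Φ_B ≈ 296 μWb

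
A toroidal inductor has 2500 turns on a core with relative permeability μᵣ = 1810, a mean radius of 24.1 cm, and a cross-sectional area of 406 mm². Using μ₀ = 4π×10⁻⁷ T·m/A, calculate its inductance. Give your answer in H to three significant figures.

For a thin toroid, L = μ₀μᵣN²A/(2πR).
L = (4π×10⁻⁷)(1810)(2500)²(4.060×10^-4) / (2π×0.241 m) = 3.812 H.

L ≈ 3.81 H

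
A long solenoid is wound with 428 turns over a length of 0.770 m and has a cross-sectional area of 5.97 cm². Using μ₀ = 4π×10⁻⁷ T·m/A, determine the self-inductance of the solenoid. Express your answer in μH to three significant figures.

A = 5.97 cm² = 5.970×10^-4 m².
For a long solenoid, L = μ₀N²A/ℓ.
L = (4π×10⁻⁷)(428)²(5.970×10^-4)/(0.77 m) = 1.7848×10^-4 H.

L ≈ 178 μH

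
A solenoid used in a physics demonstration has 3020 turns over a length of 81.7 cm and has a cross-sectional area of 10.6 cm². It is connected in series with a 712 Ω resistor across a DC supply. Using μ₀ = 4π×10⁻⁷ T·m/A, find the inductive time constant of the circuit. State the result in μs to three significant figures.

τ ≈ 20.9 μs

A = 10.6 cm² = 1.060×10^-3 m².
L = μ₀N²A/ℓ = (4π×10⁻⁷)(3020)²(1.060×10^-3)/(0.817) = 1.487×10^-2 H.
τ = L/R = (1.487×10^-2)/(712) = 2.088×10^-5 s.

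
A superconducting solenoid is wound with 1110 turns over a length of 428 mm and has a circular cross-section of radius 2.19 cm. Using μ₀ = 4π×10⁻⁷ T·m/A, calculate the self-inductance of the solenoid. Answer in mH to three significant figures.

A = πr² = π(2.190×10^-2 m)² = 1.507×10^-3 m².
For a long solenoid, L = μ₀N²A/ℓ.
L = (4π×10⁻⁷)(1110)²(1.507×10^-3)/(0.428 m) = 5.451×10^-3 H.

L ≈ 5.45 mH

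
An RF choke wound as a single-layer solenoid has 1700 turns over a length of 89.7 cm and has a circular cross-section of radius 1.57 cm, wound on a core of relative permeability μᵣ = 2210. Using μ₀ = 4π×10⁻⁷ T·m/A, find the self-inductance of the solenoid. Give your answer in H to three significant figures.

A = πr² = π(1.570×10^-2 m)² = 7.744×10^-4 m².
For a long solenoid, L = μ₀μᵣN²A/ℓ.
L = (4π×10⁻⁷)(2210)(1700)²(7.744×10^-4)/(0.897 m) = 6.929 H.

L ≈ 6.93 H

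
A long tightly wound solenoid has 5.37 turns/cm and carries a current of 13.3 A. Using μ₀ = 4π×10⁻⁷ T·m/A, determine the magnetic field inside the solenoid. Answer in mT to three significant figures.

B ≈ 8.98 mT

Inside a long solenoid, B = μ₀nI.
B = (4π×10⁻⁷)(537 m⁻¹)(13.3 A) = 8.975×10^-3 T.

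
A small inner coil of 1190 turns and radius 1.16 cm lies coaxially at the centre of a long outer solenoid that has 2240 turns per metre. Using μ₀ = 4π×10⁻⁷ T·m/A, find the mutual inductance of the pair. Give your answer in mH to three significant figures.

The outer solenoid produces a uniform field B₁ = μ₀n₁I₁ across the inner coil,
so the flux linkage is N₂Φ = N₂B₁A₂ = μ₀n₁N₂A₂·I₁, giving M = μ₀n₁N₂A₂.
A₂ = πr² = π(1.160×10^-2 m)² = 4.227×10^-4 m².
M = (4π×10⁻⁷)(2240)(1190)(4.227×10^-4) = 1.416×10^-3 H.

M ≈ 1.42 mH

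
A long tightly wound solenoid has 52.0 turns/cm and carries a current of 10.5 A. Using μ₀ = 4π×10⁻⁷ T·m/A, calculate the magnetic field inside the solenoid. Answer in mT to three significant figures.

B ≈ 68.6 mT

Inside a long solenoid, B = μ₀nI.
B = (4π×10⁻⁷)(5.200×10^3 m⁻¹)(10.5 A) = 6.861×10^-2 T.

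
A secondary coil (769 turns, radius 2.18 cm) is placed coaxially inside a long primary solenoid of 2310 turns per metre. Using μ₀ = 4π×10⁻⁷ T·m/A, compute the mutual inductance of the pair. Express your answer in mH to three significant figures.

M ≈ 3.33 mH

The outer solenoid produces a uniform field B₁ = μ₀n₁I₁ across the inner coil,
so the flux linkage is N₂Φ = N₂B₁A₂ = μ₀n₁N₂A₂·I₁, giving M = μ₀n₁N₂A₂.
A₂ = πr² = π(2.180×10^-2 m)² = 1.493×10^-3 m².
M = (4π×10⁻⁷)(2310)(769)(1.493×10^-3) = 3.333×10^-3 H.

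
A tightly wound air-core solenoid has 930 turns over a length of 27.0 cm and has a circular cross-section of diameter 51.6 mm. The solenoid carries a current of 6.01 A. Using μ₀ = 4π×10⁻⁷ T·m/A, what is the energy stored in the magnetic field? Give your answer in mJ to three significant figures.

U ≈ 152 mJ

A = π(d/2)² = π(2.580×10^-2 m)² = 2.091×10^-3 m².
L = μ₀N²A/ℓ = (4π×10⁻⁷)(930)²(2.091×10^-3)/(0.27) = 8.418×10^-3 H.
U = ½LI² = ½(8.418×10^-3)(6.01)² = 0.152 J.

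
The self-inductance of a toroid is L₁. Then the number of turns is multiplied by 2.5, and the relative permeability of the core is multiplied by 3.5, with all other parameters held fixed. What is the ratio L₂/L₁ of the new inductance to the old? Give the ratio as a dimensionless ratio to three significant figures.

L₂/L₁ = 21.9

For a toroid, L ∝ μᵣN²A/R.
L₂/L₁ = (2.5)^2 × (3.5) = 21.9.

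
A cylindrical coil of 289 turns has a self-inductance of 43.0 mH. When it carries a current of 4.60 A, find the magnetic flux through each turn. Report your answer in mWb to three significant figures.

Φ_B ≈ 0.684 mWb

From L = NΦ_B/I, the flux per turn is Φ_B = LI/N.
Φ_B = (4.300×10^-2 H)(4.60 A)/289 = 6.844×10^-4 Wb.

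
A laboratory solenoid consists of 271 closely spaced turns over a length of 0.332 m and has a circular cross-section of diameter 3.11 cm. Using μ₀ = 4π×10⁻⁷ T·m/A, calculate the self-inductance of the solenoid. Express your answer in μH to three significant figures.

A = π(d/2)² = π(1.555×10^-2 m)² = 7.596×10^-4 m².
For a long solenoid, L = μ₀N²A/ℓ.
L = (4π×10⁻⁷)(271)²(7.596×10^-4)/(0.332 m) = 2.112×10^-4 H.

L ≈ 211 μH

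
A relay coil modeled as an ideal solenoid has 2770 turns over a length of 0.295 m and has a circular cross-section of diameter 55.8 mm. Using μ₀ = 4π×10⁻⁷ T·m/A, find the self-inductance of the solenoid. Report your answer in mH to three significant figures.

L ≈ 79.9 mH

A = π(d/2)² = π(2.790×10^-2 m)² = 2.445×10^-3 m².
For a long solenoid, L = μ₀N²A/ℓ.
L = (4π×10⁻⁷)(2770)²(2.445×10^-3)/(0.295 m) = 7.993×10^-2 H.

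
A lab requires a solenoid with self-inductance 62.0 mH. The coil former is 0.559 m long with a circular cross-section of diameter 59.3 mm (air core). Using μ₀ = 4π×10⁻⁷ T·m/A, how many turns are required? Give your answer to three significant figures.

N ≈ 3160 turns

A = π(d/2)² = π(2.965×10^-2 m)² = 2.762×10^-3 m².
From L = μ₀N²A/ℓ, N = √(Lℓ / (μ₀A)).
N = √[(6.200×10^-2)(0.559) / ((4π×10⁻⁷)×2.762×10^-3)] = √(9.986×10^6) ≈ 3160.1.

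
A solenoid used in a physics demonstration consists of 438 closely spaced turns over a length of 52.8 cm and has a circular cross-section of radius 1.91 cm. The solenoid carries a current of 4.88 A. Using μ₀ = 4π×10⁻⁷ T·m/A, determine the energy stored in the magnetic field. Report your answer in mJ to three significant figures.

A = πr² = π(1.910×10^-2 m)² = 1.146×10^-3 m².
L = μ₀N²A/ℓ = (4π×10⁻⁷)(438)²(1.146×10^-3)/(0.528) = 5.233×10^-4 H.
U = ½LI² = ½(5.233×10^-4)(4.88)² = 6.231×10^-3 J.

U ≈ 6.23 mJ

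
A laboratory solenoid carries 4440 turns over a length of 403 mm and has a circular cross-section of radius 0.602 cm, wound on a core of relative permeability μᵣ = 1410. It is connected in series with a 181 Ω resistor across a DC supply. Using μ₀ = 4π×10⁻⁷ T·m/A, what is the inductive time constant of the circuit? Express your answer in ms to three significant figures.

τ ≈ 54.5 ms

A = πr² = π(6.020×10^-3 m)² = 1.139×10^-4 m².
L = μ₀μᵣN²A/ℓ = (4π×10⁻⁷)(1410)(4440)²(1.139×10^-4)/(0.403) = 9.868 H.
τ = L/R = (9.868)/(181) = 5.452×10^-2 s.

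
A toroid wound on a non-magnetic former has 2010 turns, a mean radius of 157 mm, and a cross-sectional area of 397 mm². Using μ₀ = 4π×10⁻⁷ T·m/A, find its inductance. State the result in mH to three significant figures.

For a thin toroid, L = μ₀N²A/(2πR).
L = (4π×10⁻⁷)(2010)²(3.970×10^-4) / (2π×0.157 m) = 2.043×10^-3 H.

L ≈ 2.04 mH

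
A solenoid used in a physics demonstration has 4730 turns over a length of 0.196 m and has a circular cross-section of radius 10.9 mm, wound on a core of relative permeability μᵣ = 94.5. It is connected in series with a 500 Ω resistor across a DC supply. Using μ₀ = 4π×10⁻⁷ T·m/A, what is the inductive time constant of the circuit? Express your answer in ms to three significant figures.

τ ≈ 10.1 ms

A = πr² = π(1.090×10^-2 m)² = 3.733×10^-4 m².
L = μ₀μᵣN²A/ℓ = (4π×10⁻⁷)(94.5)(4730)²(3.733×10^-4)/(0.196) = 5.06 H.
τ = L/R = (5.06)/(500) = 1.012×10^-2 s.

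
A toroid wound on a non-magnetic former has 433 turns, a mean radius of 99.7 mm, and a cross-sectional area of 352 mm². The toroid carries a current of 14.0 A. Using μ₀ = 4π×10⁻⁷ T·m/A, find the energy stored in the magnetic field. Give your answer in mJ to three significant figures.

L = μ₀N²A/(2πR) = (4π×10⁻⁷)(433)²(3.520×10^-4)/(2π×9.970×10^-2) = 1.324×10^-4 H.
U = ½LI² = ½(1.324×10^-4)(14.0)² = 1.297×10^-2 J.

U ≈ 13.0 mJ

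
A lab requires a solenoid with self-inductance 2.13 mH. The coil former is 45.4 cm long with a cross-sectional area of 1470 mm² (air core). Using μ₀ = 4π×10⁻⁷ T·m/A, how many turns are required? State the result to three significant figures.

N ≈ 724 turns

A = 1470 mm² = 1.470×10^-3 m².
From L = μ₀N²A/ℓ, N = √(Lℓ / (μ₀A)).
N = √[(2.130×10^-3)(0.454) / ((4π×10⁻⁷)×1.470×10^-3)] = √(5.2349×10^5) ≈ 723.5.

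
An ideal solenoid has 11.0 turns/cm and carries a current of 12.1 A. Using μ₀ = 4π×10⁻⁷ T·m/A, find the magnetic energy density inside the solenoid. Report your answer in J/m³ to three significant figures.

u ≈ 111 J/m³

B = μ₀nI = (4π×10⁻⁷)(1.100×10^3)(12.1) = 1.673×10^-2 T.
u = B²/(2μ₀) = (1.673×10^-2)²/(2×4π×10⁻⁷) = 111.3 J/m³.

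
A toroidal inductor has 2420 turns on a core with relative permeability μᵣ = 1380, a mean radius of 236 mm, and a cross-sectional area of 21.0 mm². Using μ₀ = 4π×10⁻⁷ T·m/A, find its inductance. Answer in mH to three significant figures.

L ≈ 144 mH

For a thin toroid, L = μ₀μᵣN²A/(2πR).
L = (4π×10⁻⁷)(1380)(2420)²(2.100×10^-5) / (2π×0.236 m) = 0.1438 H.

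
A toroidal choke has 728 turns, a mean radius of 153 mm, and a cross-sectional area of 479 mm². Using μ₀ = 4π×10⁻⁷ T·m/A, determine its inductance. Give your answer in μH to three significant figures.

L ≈ 332 μH

For a thin toroid, L = μ₀N²A/(2πR).
L = (4π×10⁻⁷)(728)²(4.790×10^-4) / (2π×0.153 m) = 3.318×10^-4 H.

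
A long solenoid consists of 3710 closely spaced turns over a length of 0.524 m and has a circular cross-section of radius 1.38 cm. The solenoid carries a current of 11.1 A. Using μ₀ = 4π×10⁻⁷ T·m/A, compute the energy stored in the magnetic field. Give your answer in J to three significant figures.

A = πr² = π(1.380×10^-2 m)² = 5.983×10^-4 m².
L = μ₀N²A/ℓ = (4π×10⁻⁷)(3710)²(5.983×10^-4)/(0.524) = 1.9749×10^-2 H.
U = ½LI² = ½(1.9749×10^-2)(11.1)² = 1.217 J.

U ≈ 1.22 J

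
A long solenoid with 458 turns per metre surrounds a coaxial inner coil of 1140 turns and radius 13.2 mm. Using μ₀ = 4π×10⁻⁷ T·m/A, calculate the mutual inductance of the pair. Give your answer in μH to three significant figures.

The outer solenoid produces a uniform field B₁ = μ₀n₁I₁ across the inner coil,
so the flux linkage is N₂Φ = N₂B₁A₂ = μ₀n₁N₂A₂·I₁, giving M = μ₀n₁N₂A₂.
A₂ = πr² = π(1.320×10^-2 m)² = 5.474×10^-4 m².
M = (4π×10⁻⁷)(458)(1140)(5.474×10^-4) = 3.592×10^-4 H.

M ≈ 359 μH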